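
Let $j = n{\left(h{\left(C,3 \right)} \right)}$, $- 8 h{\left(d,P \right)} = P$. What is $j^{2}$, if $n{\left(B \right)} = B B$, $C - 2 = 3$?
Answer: $\frac{81}{4096} \approx 0.019775$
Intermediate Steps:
$C = 5$ ($C = 2 + 3 = 5$)
$h{\left(d,P \right)} = - \frac{P}{8}$
$n{\left(B \right)} = B^{2}$
$j = \frac{9}{64}$ ($j = \left(\left(- \frac{1}{8}\right) 3\right)^{2} = \left(- \frac{3}{8}\right)^{2} = \frac{9}{64} \approx 0.14063$)
$j^{2} = \left(\frac{9}{64}\right)^{2} = \frac{81}{4096}$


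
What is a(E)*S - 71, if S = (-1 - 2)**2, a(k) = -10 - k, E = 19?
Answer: -332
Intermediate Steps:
S = 9 (S = (-3)**2 = 9)
a(E)*S - 71 = (-10 - 1*19)*9 - 71 = (-10 - 19)*9 - 71 = -29*9 - 71 = -261 - 71 = -332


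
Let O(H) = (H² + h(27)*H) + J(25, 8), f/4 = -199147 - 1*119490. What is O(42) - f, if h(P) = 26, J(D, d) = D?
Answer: 1277429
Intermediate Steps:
f = -1274548 (f = 4*(-199147 - 1*119490) = 4*(-199147 - 119490) = 4*(-318637) = -1274548)
O(H) = 25 + H² + 26*H (O(H) = (H² + 26*H) + 25 = 25 + H² + 26*H)
O(42) - f = (25 + 42² + 26*42) - 1*(-1274548) = (25 + 1764 + 1092) + 1274548 = 2881 + 1274548 = 1277429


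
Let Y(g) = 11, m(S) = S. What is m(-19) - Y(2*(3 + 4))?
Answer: -30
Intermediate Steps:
m(-19) - Y(2*(3 + 4)) = -19 - 1*11 = -19 - 11 = -30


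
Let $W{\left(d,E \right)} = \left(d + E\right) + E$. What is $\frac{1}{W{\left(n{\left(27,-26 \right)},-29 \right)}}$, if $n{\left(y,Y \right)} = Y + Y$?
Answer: $- \frac{1}{110} \approx -0.0090909$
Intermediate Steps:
$n{\left(y,Y \right)} = 2 Y$
$W{\left(d,E \right)} = d + 2 E$ ($W{\left(d,E \right)} = \left(E + d\right) + E = d + 2 E$)
$\frac{1}{W{\left(n{\left(27,-26 \right)},-29 \right)}} = \frac{1}{2 \left(-26\right) + 2 \left(-29\right)} = \frac{1}{-52 - 58} = \frac{1}{-110} = - \frac{1}{110}$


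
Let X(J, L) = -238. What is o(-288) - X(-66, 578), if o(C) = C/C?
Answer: 239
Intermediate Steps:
o(C) = 1
o(-288) - X(-66, 578) = 1 - 1*(-238) = 1 + 238 = 239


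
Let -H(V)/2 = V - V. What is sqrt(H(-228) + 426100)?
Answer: 10*sqrt(4261) ≈ 652.76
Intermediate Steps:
H(V) = 0 (H(V) = -2*(V - V) = -2*0 = 0)
sqrt(H(-228) + 426100) = sqrt(0 + 426100) = sqrt(426100) = 10*sqrt(4261)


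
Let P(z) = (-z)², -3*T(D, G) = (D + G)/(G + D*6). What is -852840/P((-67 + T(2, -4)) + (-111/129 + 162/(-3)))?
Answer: -227073767040/3948488569 ≈ -57.509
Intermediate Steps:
T(D, G) = -(D + G)/(3*(G + 6*D)) (T(D, G) = -(D + G)/(3*(G + D*6)) = -(D + G)/(3*(G + 6*D)))
P(z) = z²
-852840/P((-67 + T(2, -4)) + (-111/129 + 162/(-3))) = -852840/((-67 + (-1*2 - 1*(-4))/(3*(-4 + 6*2))) + (-111/129 + 162/(-3)))² = -852840/((-67 + (-2 + 4)/(3*(-4 + 12))) + (-111*1/129 + 162*(-⅓)))² = -852840/((-67 + (⅓)*2/8) + (-37/43 - 54))² = -852840/((-67 + (⅓)*(⅛)*2) - 2359/43)² = -852840/((-67 + 1/12) - 2359/43)² = -852840/(-803/12 - 2359/43)² = -852840/((-62837/516)²) = -852840/3948488569/266256 = -852840*266256/3948488569 = -227073767040/3948488569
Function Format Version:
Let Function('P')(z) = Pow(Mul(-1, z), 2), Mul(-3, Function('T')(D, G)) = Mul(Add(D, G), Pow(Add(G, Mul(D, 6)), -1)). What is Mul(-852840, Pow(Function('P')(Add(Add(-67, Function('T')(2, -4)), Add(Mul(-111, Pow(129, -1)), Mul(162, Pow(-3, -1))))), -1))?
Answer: Rational(-227073767040, 3948488569) ≈ -57.509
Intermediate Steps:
Function('T')(D, G) = Mul(Rational(-1, 3), Pow(Add(G, Mul(6, D)), -1), Add(D, G)) (Function('T')(D, G) = Mul(Rational(-1, 3), Mul(Add(D, G), Pow(Add(G, Mul(D, 6)), -1))) = Mul(Rational(-1, 3), Mul(Add(D, G), Pow(Add(G, Mul(6, D)), -1))) = Mul(Rational(-1, 3), Mul(Pow(Add(G, Mul(6, D)), -1), Add(D, G))) = Mul(Rational(-1, 3), Pow(Add(G, Mul(6, D)), -1), Add(D, G)))
Function('P')(z) = Pow(z, 2)
Mul(-852840, Pow(Function('P')(Add(Add(-67, Function('T')(2, -4)), Add(Mul(-111, Pow(129, -1)), Mul(162, Pow(-3, -1))))), -1)) = Mul(-852840, Pow(Pow(Add(Add(-67, Mul(Rational(1, 3), Pow(Add(-4, Mul(6, 2)), -1), Add(Mul(-1, 2), Mul(-1, -4)))), Add(Mul(-111, Pow(129, -1)), Mul(162, Pow(-3, -1)))), 2), -1)) = Mul(-852840, Pow(Pow(Add(Add(-67, Mul(Rational(1, 3), Pow(Add(-4, 12), -1), Add(-2, 4))), Add(Mul(-111, Rational(1, 129)), Mul(162, Rational(-1, 3)))), 2), -1)) = Mul(-852840, Pow(Pow(Add(Add(-67, Mul(Rational(1, 3), Pow(8, -1), 2)), Add(Rational(-37, 43), -54)), 2), -1)) = Mul(-852840, Pow(Pow(Add(Add(-67, Mul(Rational(1, 3), Rational(1, 8), 2)), Rational(-2359, 43)), 2), -1)) = Mul(-852840, Pow(Pow(Add(Add(-67, Rational(1, 12)), Rational(-2359, 43)), 2), -1)) = Mul(-852840, Pow(Pow(Add(Rational(-803, 12), Rational(-2359, 43)), 2), -1)) = Mul(-852840, Pow(Pow(Rational(-62837, 516), 2), -1)) = Mul(-852840, Pow(Rational(3948488569, 266256), -1)) = Mul(-852840, Rational(266256, 3948488569)) = Rational(-227073767040, 3948488569)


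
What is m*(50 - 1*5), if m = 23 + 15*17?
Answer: 12510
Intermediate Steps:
m = 278 (m = 23 + 255 = 278)
m*(50 - 1*5) = 278*(50 - 1*5) = 278*(50 - 5) = 278*45 = 12510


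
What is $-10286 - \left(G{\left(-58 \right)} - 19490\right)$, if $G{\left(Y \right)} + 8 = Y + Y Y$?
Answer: $5906$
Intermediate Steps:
$G{\left(Y \right)} = -8 + Y + Y^{2}$ ($G{\left(Y \right)} = -8 + \left(Y + Y Y\right) = -8 + \left(Y + Y^{2}\right) = -8 + Y + Y^{2}$)
$-10286 - \left(G{\left(-58 \right)} - 19490\right) = -10286 - \left(\left(-8 - 58 + \left(-58\right)^{2}\right) - 19490\right) = -10286 - \left(\left(-8 - 58 + 3364\right) - 19490\right) = -10286 - \left(3298 - 19490\right) = -10286 - -16192 = -10286 + 16192 = 5906$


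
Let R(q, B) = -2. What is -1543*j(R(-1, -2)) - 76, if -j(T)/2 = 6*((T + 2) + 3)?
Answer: 55472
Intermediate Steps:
j(T) = -60 - 12*T (j(T) = -12*((T + 2) + 3) = -12*((2 + T) + 3) = -12*(5 + T) = -2*(30 + 6*T) = -60 - 12*T)
-1543*j(R(-1, -2)) - 76 = -1543*(-60 - 12*(-2)) - 76 = -1543*(-60 + 24) - 76 = -1543*(-36) - 76 = 55548 - 76 = 55472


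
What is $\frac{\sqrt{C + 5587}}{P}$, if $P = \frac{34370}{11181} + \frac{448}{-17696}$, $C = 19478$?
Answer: $\frac{2649897 \sqrt{2785}}{2692868} \approx 51.931$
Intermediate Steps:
$P = \frac{2692868}{883299}$ ($P = 34370 \cdot \frac{1}{11181} + 448 \left(- \frac{1}{17696}\right) = \frac{34370}{11181} - \frac{2}{79} = \frac{2692868}{883299} \approx 3.0486$)
$\frac{\sqrt{C + 5587}}{P} = \frac{\sqrt{19478 + 5587}}{\frac{2692868}{883299}} = \sqrt{25065} \cdot \frac{883299}{2692868} = 3 \sqrt{2785} \cdot \frac{883299}{2692868} = \frac{2649897 \sqrt{2785}}{2692868}$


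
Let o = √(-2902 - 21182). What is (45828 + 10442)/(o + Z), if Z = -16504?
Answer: -46434004/13620305 - 16881*I*√669/13620305 ≈ -3.4092 - 0.032057*I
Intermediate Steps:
o = 6*I*√669 (o = √(-24084) = 6*I*√669 ≈ 155.19*I)
(45828 + 10442)/(o + Z) = (45828 + 10442)/(6*I*√669 - 16504) = 56270/(-16504 + 6*I*√669)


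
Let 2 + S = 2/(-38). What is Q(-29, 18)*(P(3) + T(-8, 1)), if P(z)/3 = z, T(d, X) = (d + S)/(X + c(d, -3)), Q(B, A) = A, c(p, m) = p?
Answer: 24984/133 ≈ 187.85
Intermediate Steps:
S = -39/19 (S = -2 + 2/(-38) = -2 + 2*(-1/38) = -2 - 1/19 = -39/19 ≈ -2.0526)
T(d, X) = (-39/19 + d)/(X + d) (T(d, X) = (d - 39/19)/(X + d) = (-39/19 + d)/(X + d))
P(z) = 3*z
Q(-29, 18)*(P(3) + T(-8, 1)) = 18*(3*3 + (-39/19 - 8)/(1 - 8)) = 18*(9 - 191/19/(-7)) = 18*(9 - ⅐*(-191/19)) = 18*(9 + 191/133) = 18*(1388/133) = 24984/133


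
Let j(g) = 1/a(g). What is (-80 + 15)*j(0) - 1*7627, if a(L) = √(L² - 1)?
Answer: -7627 + 65*I ≈ -7627.0 + 65.0*I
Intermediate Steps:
a(L) = √(-1 + L²)
j(g) = (-1 + g²)^(-½) (j(g) = 1/(√(-1 + g²)) = (-1 + g²)^(-½))
(-80 + 15)*j(0) - 1*7627 = (-80 + 15)/√(-1 + 0²) - 1*7627 = -65/√(-1 + 0) - 7627 = -(-65)*I - 7627 = 65*I - 7627 = -7627 + 65*I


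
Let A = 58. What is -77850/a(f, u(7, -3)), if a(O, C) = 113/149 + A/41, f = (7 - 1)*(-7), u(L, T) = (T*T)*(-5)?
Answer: -2113714/59 ≈ -35826.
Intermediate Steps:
u(L, T) = -5*T**2 (u(L, T) = T**2*(-5) = -5*T**2)
f = -42 (f = 6*(-7) = -42)
a(O, C) = 13275/6109 (a(O, C) = 113/149 + 58/41 = 13275/6109)
-77850/a(f, u(7, -3)) = -77850/13275/6109 = -77850*6109/13275 = -2113714/59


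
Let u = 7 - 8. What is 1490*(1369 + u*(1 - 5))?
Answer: 2045770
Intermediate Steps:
u = -1
1490*(1369 + u*(1 - 5)) = 1490*(1369 - (1 - 5)) = 1490*(1369 - 1*(-4)) = 1490*(1369 + 4) = 1490*1373 = 2045770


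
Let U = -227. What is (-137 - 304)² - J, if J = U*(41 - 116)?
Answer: 177456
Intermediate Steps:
J = 17025 (J = -227*(41 - 116) = -227*(-75) = 17025)
(-137 - 304)² - J = (-137 - 304)² - 1*17025 = (-441)² - 17025 = 194481 - 17025 = 177456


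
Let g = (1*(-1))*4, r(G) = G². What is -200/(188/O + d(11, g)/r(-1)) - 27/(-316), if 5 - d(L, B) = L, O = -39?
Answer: 1238097/66676 ≈ 18.569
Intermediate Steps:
g = -4 (g = -1*4 = -4)
d(L, B) = 5 - L
-200/(188/O + d(11, g)/r(-1)) - 27/(-316) = -200/(188/(-39) + (5 - 1*11)/((-1)²)) - 27/(-316) = -200/(188*(-1/39) + (5 - 11)/1) - 27*(-1/316) = -200/(-188/39 - 6*1) + 27/316 = -200/(-188/39 - 6) + 27/316 = -200/(-422/39) + 27/316 = -200*(-39/422) + 27/316 = 3900/211 + 27/316 = 1238097/66676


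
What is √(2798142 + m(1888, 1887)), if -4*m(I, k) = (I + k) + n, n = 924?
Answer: √11187869/2 ≈ 1672.4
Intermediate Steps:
m(I, k) = -231 - I/4 - k/4 (m(I, k) = -((I + k) + 924)/4 = -(924 + I + k)/4 = -231 - I/4 - k/4)
√(2798142 + m(1888, 1887)) = √(2798142 + (-231 - ¼*1888 - ¼*1887)) = √(2798142 + (-231 - 472 - 1887/4)) = √(2798142 - 4699/4) = √(11187869/4) = √11187869/2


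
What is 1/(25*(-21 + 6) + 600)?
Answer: 1/225 ≈ 0.0044444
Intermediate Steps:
1/(25*(-21 + 6) + 600) = 1/(25*(-15) + 600) = 1/(-375 + 600) = 1/225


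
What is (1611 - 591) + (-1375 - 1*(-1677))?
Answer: 1322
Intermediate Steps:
(1611 - 591) + (-1375 - 1*(-1677)) = 1020 + (-1375 + 1677) = 1020 + 302 = 1322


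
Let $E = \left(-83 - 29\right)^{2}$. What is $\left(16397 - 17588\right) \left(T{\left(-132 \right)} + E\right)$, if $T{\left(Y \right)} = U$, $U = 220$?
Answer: $-15201924$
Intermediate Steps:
$T{\left(Y \right)} = 220$
$E = 12544$ ($E = \left(-112\right)^{2} = 12544$)
$\left(16397 - 17588\right) \left(T{\left(-132 \right)} + E\right) = \left(16397 - 17588\right) \left(220 + 12544\right) = \left(-1191\right) 12764 = -15201924$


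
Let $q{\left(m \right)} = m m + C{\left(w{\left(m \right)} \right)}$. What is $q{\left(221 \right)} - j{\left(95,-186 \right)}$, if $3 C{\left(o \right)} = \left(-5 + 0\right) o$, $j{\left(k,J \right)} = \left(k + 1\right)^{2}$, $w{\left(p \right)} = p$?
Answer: $\frac{117770}{3} \approx 39257.0$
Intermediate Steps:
$j{\left(k,J \right)} = \left(1 + k\right)^{2}$
$C{\left(o \right)} = - \frac{5 o}{3}$ ($C{\left(o \right)} = \frac{\left(-5 + 0\right) o}{3} = \frac{\left(-5\right) o}{3} = - \frac{5 o}{3}$)
$q{\left(m \right)} = m^{2} - \frac{5 m}{3}$ ($q{\left(m \right)} = m m - \frac{5 m}{3} = m^{2} - \frac{5 m}{3}$)
$q{\left(221 \right)} - j{\left(95,-186 \right)} = \frac{1}{3} \cdot 221 \left(-5 + 3 \cdot 221\right) - \left(1 + 95\right)^{2} = \frac{1}{3} \cdot 221 \left(-5 + 663\right) - 96^{2} = \frac{1}{3} \cdot 221 \cdot 658 - 9216 = \frac{145418}{3} - 9216 = \frac{117770}{3}$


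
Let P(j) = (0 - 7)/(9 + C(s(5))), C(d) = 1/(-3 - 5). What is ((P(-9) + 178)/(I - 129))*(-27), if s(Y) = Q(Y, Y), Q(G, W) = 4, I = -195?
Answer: 2097/142 ≈ 14.768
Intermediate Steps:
s(Y) = 4
C(d) = -1/8 (C(d) = 1/(-8) = -1/8)
P(j) = -56/71 (P(j) = (0 - 7)/(9 - 1/8) = -7/71/8 = -7*8/71 = -56/71)
((P(-9) + 178)/(I - 129))*(-27) = ((-56/71 + 178)/(-195 - 129))*(-27) = ((12582/71)/(-324))*(-27) = ((12582/71)*(-1/324))*(-27) = -233/426*(-27) = 2097/142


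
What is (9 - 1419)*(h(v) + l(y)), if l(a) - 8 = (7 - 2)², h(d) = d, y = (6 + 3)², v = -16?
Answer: -23970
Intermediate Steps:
y = 81 (y = 9² = 81)
l(a) = 33 (l(a) = 8 + (7 - 2)² = 8 + 5² = 8 + 25 = 33)
(9 - 1419)*(h(v) + l(y)) = (9 - 1419)*(-16 + 33) = -1410*17 = -23970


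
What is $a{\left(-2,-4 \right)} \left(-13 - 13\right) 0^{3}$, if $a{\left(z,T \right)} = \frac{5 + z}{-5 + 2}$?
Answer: $0$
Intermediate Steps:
$a{\left(z,T \right)} = - \frac{5}{3} - \frac{z}{3}$ ($a{\left(z,T \right)} = \frac{5 + z}{-3} = \left(5 + z\right) \left(- \frac{1}{3}\right) = - \frac{5}{3} - \frac{z}{3}$)
$a{\left(-2,-4 \right)} \left(-13 - 13\right) 0^{3} = \left(- \frac{5}{3} - - \frac{2}{3}\right) \left(-13 - 13\right) 0^{3} = \left(- \frac{5}{3} + \frac{2}{3}\right) \left(-26\right) 0 = \left(-1\right) \left(-26\right) 0 = 26 \cdot 0 = 0$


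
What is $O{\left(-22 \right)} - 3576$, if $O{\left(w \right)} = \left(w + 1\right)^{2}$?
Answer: $-3135$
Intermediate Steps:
$O{\left(w \right)} = \left(1 + w\right)^{2}$
$O{\left(-22 \right)} - 3576 = \left(1 - 22\right)^{2} - 3576 = \left(-21\right)^{2} - 3576 = 441 - 3576 = -3135$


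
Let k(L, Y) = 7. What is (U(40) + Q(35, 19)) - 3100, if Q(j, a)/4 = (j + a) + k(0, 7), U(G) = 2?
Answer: -2854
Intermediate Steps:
Q(j, a) = 28 + 4*a + 4*j (Q(j, a) = 4*((j + a) + 7) = 4*((a + j) + 7) = 4*(7 + a + j) = 28 + 4*a + 4*j)
(U(40) + Q(35, 19)) - 3100 = (2 + (28 + 4*19 + 4*35)) - 3100 = (2 + (28 + 76 + 140)) - 3100 = (2 + 244) - 3100 = 246 - 3100 = -2854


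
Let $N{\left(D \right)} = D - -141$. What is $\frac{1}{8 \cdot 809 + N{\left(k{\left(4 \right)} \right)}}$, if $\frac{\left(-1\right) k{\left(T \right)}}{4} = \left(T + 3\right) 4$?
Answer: $\frac{1}{6501} \approx 0.00015382$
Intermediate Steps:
$k{\left(T \right)} = -48 - 16 T$ ($k{\left(T \right)} = - 4 \left(T + 3\right) 4 = - 4 \left(3 + T\right) 4 = - 4 \left(12 + 4 T\right) = -48 - 16 T$)
$N{\left(D \right)} = 141 + D$ ($N{\left(D \right)} = D + 141 = 141 + D$)
$\frac{1}{8 \cdot 809 + N{\left(k{\left(4 \right)} \right)}} = \frac{1}{8 \cdot 809 + \left(141 - 112\right)} = \frac{1}{6472 + \left(141 - 112\right)} = \frac{1}{6472 + 29} = \frac{1}{6501}$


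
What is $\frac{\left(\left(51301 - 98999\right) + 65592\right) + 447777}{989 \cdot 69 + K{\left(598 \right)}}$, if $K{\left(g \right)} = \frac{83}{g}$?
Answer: $\frac{278471258}{40808201} \approx 6.8239$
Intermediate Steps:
$\frac{\left(\left(51301 - 98999\right) + 65592\right) + 447777}{989 \cdot 69 + K{\left(598 \right)}} = \frac{\left(\left(51301 - 98999\right) + 65592\right) + 447777}{989 \cdot 69 + \frac{83}{598}} = \frac{\left(-47698 + 65592\right) + 447777}{68241 + 83 \cdot \frac{1}{598}} = \frac{17894 + 447777}{68241 + \frac{83}{598}} = \frac{465671}{\frac{40808201}{598}} = 465671 \cdot \frac{598}{40808201} = \frac{278471258}{40808201}$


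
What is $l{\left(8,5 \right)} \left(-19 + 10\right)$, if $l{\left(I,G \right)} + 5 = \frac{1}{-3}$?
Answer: $48$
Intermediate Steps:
$l{\left(I,G \right)} = - \frac{16}{3}$ ($l{\left(I,G \right)} = -5 + \frac{1}{-3} = -5 - \frac{1}{3} = - \frac{16}{3}$)
$l{\left(8,5 \right)} \left(-19 + 10\right) = - \frac{16 \left(-19 + 10\right)}{3} = \left(- \frac{16}{3}\right) \left(-9\right) = 48$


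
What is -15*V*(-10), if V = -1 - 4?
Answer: -750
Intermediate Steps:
V = -5
-15*V*(-10) = -15*(-5)*(-10) = 75*(-10) = -750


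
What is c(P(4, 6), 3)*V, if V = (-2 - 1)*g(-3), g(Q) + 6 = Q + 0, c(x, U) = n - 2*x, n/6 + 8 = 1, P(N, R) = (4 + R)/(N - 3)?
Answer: -1674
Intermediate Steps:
P(N, R) = (4 + R)/(-3 + N)
n = -42 (n = -48 + 6*1 = -48 + 6 = -42)
c(x, U) = -42 - 2*x
g(Q) = -6 + Q (g(Q) = -6 + (Q + 0) = -6 + Q)
V = 27 (V = (-2 - 1)*(-6 - 3) = -3*(-9) = 27)
c(P(4, 6), 3)*V = (-42 - 2*(4 + 6)/(-3 + 4))*27 = (-42 - 2*10/1)*27 = (-42 - 2*10)*27 = (-42 - 20)*27 = -62*27 = -1674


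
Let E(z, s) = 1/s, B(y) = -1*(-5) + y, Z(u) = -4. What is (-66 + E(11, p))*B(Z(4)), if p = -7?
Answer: -463/7 ≈ -66.143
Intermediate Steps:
B(y) = 5 + y
(-66 + E(11, p))*B(Z(4)) = (-66 + 1/(-7))*(5 - 4) = (-66 - ⅐)*1 = -463/7*1 = -463/7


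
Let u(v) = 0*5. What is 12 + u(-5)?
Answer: 12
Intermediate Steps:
u(v) = 0
12 + u(-5) = 12 + 0 = 12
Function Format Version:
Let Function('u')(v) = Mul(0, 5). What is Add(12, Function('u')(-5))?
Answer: 12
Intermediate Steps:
Function('u')(v) = 0
Add(12, Function('u')(-5)) = Add(12, 0) = 12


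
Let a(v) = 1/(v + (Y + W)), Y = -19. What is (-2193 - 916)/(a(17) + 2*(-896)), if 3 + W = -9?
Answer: 43526/25089 ≈ 1.7349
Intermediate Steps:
W = -12 (W = -3 - 9 = -12)
a(v) = 1/(-31 + v) (a(v) = 1/(v + (-19 - 12)) = 1/(v - 31) = 1/(-31 + v))
(-2193 - 916)/(a(17) + 2*(-896)) = (-2193 - 916)/(1/(-31 + 17) + 2*(-896)) = -3109/(1/(-14) - 1792) = -3109/(-1/14 - 1792) = -3109/(-25089/14) = -3109*(-14/25089) = 43526/25089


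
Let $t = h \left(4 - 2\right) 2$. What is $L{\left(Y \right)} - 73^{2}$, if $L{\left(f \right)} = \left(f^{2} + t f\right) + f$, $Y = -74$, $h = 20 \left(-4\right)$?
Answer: $23753$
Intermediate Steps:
$h = -80$
$t = -320$ ($t = - 80 \left(4 - 2\right) 2 = - 80 \cdot 2 \cdot 2 = \left(-80\right) 4 = -320$)
$L{\left(f \right)} = f^{2} - 319 f$ ($L{\left(f \right)} = \left(f^{2} - 320 f\right) + f = f^{2} - 319 f$)
$L{\left(Y \right)} - 73^{2} = - 74 \left(-319 - 74\right) - 73^{2} = \left(-74\right) \left(-393\right) - 5329 = 29082 - 5329 = 23753$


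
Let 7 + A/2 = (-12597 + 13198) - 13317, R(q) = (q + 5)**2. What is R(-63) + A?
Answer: -22082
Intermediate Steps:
R(q) = (5 + q)**2
A = -25446 (A = -14 + 2*((-12597 + 13198) - 13317) = -14 + 2*(601 - 13317) = -14 + 2*(-12716) = -14 - 25432 = -25446)
R(-63) + A = (5 - 63)**2 - 25446 = (-58)**2 - 25446 = 3364 - 25446 = -22082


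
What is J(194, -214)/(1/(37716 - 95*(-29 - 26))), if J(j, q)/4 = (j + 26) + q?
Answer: 1030584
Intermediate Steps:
J(j, q) = 104 + 4*j + 4*q (J(j, q) = 4*((j + 26) + q) = 4*((26 + j) + q) = 4*(26 + j + q) = 104 + 4*j + 4*q)
J(194, -214)/(1/(37716 - 95*(-29 - 26))) = (104 + 4*194 + 4*(-214))/(1/(37716 - 95*(-29 - 26))) = (104 + 776 - 856)/(1/(37716 - 95*(-55))) = 24/(1/(37716 + 5225)) = 24/(1/42941) = 24*42941 = 1030584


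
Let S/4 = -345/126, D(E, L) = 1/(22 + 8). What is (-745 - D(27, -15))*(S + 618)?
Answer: -20352182/45 ≈ -4.5227e+5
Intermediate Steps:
D(E, L) = 1/30
S = -230/21 (S = 4*(-345/126) = 4*(-345*1/126) = 4*(-115/42) = -230/21 ≈ -10.952)
(-745 - D(27, -15))*(S + 618) = (-745 - 1*1/30)*(-230/21 + 618) = (-745 - 1/30)*(12748/21) = -22351/30*12748/21 = -20352182/45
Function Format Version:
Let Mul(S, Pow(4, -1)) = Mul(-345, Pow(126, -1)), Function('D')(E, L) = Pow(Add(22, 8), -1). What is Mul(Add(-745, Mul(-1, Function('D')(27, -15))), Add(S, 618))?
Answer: Rational(-20352182, 45) ≈ -4.5227e+5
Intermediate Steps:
Function('D')(E, L) = Rational(1, 30) (Function('D')(E, L) = Pow(30, -1) = Rational(1, 30))
S = Rational(-230, 21) (S = Mul(4, Mul(-345, Pow(126, -1))) = Mul(4, Mul(-345, Rational(1, 126))) = Mul(4, Rational(-115, 42)) = Rational(-230, 21) ≈ -10.952)
Mul(Add(-745, Mul(-1, Function('D')(27, -15))), Add(S, 618)) = Mul(Add(-745, Mul(-1, Rational(1, 30))), Add(Rational(-230, 21), 618)) = Mul(Add(-745, Rational(-1, 30)), Rational(12748, 21)) = Mul(Rational(-22351, 30), Rational(12748, 21)) = Rational(-20352182, 45)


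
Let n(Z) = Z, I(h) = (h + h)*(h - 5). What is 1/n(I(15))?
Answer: 1/300 ≈ 0.0033333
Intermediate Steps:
I(h) = 2*h*(-5 + h) (I(h) = (2*h)*(-5 + h) = 2*h*(-5 + h))
1/n(I(15)) = 1/(2*15*(-5 + 15)) = 1/(2*15*10) = 1/300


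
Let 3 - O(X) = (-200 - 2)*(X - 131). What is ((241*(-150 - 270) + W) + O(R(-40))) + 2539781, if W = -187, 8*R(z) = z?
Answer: 2410905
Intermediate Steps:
R(z) = z/8
O(X) = -26459 + 202*X (O(X) = 3 - (-200 - 2)*(X - 131) = 3 - (-202)*(-131 + X) = 3 - (26462 - 202*X) = 3 + (-26462 + 202*X) = -26459 + 202*X)
((241*(-150 - 270) + W) + O(R(-40))) + 2539781 = ((241*(-150 - 270) - 187) + (-26459 + 202*((⅛)*(-40)))) + 2539781 = ((241*(-420) - 187) + (-26459 + 202*(-5))) + 2539781 = ((-101220 - 187) + (-26459 - 1010)) + 2539781 = (-101407 - 27469) + 2539781 = -128876 + 2539781 = 2410905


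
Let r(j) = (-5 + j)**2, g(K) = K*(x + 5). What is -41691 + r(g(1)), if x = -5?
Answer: -41666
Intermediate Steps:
g(K) = 0 (g(K) = K*(-5 + 5) = K*0 = 0)
-41691 + r(g(1)) = -41691 + (-5 + 0)**2 = -41691 + (-5)**2 = -41691 + 25 = -41666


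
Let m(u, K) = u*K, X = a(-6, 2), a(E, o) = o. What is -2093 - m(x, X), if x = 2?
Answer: -2097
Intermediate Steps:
X = 2
m(u, K) = K*u
-2093 - m(x, X) = -2093 - 2*2 = -2093 - 1*4 = -2093 - 4 = -2097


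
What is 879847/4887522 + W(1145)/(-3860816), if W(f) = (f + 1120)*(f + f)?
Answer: -5488479027637/4717455784488 ≈ -1.1634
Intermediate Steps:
W(f) = 2*f*(1120 + f) (W(f) = (1120 + f)*(2*f) = 2*f*(1120 + f))
879847/4887522 + W(1145)/(-3860816) = 879847/4887522 + (2*1145*(1120 + 1145))/(-3860816) = 879847*(1/4887522) + (2*1145*2265)*(-1/3860816) = 879847/4887522 + 5186850*(-1/3860816) = 879847/4887522 - 2593425/1930408 = -5488479027637/4717455784488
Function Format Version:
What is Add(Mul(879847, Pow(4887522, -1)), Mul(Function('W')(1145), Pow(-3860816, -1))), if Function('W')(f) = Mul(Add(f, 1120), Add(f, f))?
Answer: Rational(-5488479027637, 4717455784488) ≈ -1.1634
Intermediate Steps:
Function('W')(f) = Mul(2, f, Add(1120, f)) (Function('W')(f) = Mul(Add(1120, f), Mul(2, f)) = Mul(2, f, Add(1120, f)))
Add(Mul(879847, Pow(4887522, -1)), Mul(Function('W')(1145), Pow(-3860816, -1))) = Add(Mul(879847, Pow(4887522, -1)), Mul(Mul(2, 1145, Add(1120, 1145)), Pow(-3860816, -1))) = Add(Mul(879847, Rational(1, 4887522)), Mul(Mul(2, 1145, 2265), Rational(-1, 3860816))) = Add(Rational(879847, 4887522), Mul(5186850, Rational(-1, 3860816))) = Add(Rational(879847, 4887522), Rational(-2593425, 1930408)) = Rational(-5488479027637, 4717455784488)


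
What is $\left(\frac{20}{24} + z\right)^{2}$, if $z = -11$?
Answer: $\frac{3721}{36} \approx 103.36$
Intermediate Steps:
$\left(\frac{20}{24} + z\right)^{2} = \left(\frac{20}{24} - 11\right)^{2} = \left(20 \cdot \frac{1}{24} - 11\right)^{2} = \left(\frac{5}{6} - 11\right)^{2} = \left(- \frac{61}{6}\right)^{2} = \frac{3721}{36}$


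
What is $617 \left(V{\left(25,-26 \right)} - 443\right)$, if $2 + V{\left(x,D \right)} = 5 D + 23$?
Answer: $-340584$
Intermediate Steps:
$V{\left(x,D \right)} = 21 + 5 D$ ($V{\left(x,D \right)} = -2 + \left(5 D + 23\right) = -2 + \left(23 + 5 D\right) = 21 + 5 D$)
$617 \left(V{\left(25,-26 \right)} - 443\right) = 617 \left(\left(21 + 5 \left(-26\right)\right) - 443\right) = 617 \left(\left(21 - 130\right) - 443\right) = 617 \left(-109 - 443\right) = 617 \left(-552\right) = -340584$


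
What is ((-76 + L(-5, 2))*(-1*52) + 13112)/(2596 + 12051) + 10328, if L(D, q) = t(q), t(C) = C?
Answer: 151291176/14647 ≈ 10329.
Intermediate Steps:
L(D, q) = q
((-76 + L(-5, 2))*(-1*52) + 13112)/(2596 + 12051) + 10328 = ((-76 + 2)*(-1*52) + 13112)/(2596 + 12051) + 10328 = (-74*(-52) + 13112)/14647 + 10328 = (3848 + 13112)*(1/14647) + 10328 = 16960*(1/14647) + 10328 = 16960/14647 + 10328 = 151291176/14647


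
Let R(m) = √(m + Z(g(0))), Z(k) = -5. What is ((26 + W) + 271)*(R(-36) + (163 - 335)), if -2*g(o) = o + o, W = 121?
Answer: -71896 + 418*I*√41 ≈ -71896.0 + 2676.5*I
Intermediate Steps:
g(o) = -o (g(o) = -(o + o)/2 = -o)
R(m) = √(-5 + m) (R(m) = √(m - 5) = √(-5 + m))
((26 + W) + 271)*(R(-36) + (163 - 335)) = ((26 + 121) + 271)*(√(-5 - 36) + (163 - 335)) = (147 + 271)*(√(-41) - 172) = 418*(I*√41 - 172) = 418*(-172 + I*√41) = -71896 + 418*I*√41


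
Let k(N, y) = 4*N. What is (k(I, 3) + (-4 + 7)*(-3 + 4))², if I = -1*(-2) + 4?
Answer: 729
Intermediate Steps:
I = 6 (I = 2 + 4 = 6)
(k(I, 3) + (-4 + 7)*(-3 + 4))² = (4*6 + (-4 + 7)*(-3 + 4))² = (24 + 3*1)² = (24 + 3)² = 27² = 729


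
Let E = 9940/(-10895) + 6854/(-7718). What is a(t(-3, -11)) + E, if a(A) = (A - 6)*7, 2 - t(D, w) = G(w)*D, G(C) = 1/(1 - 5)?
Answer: -1178921713/33635044 ≈ -35.050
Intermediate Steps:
G(C) = -¼ (G(C) = 1/(-4) = -¼)
t(D, w) = 2 + D/4 (t(D, w) = 2 - (-1)*D/4 = 2 + D/4)
E = -15139125/8408761 (E = 9940*(-1/10895) + 6854*(-1/7718) = -1988/2179 - 3427/3859 = -15139125/8408761 ≈ -1.8004)
a(A) = -42 + 7*A (a(A) = (-6 + A)*7 = -42 + 7*A)
a(t(-3, -11)) + E = (-42 + 7*(2 + (¼)*(-3))) - 15139125/8408761 = (-42 + 7*(2 - ¾)) - 15139125/8408761 = (-42 + 7*(5/4)) - 15139125/8408761 = (-42 + 35/4) - 15139125/8408761 = -133/4 - 15139125/8408761 = -1178921713/33635044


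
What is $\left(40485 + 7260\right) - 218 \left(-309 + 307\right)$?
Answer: $48181$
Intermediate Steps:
$\left(40485 + 7260\right) - 218 \left(-309 + 307\right) = 47745 - -436 = 47745 + 436 = 48181$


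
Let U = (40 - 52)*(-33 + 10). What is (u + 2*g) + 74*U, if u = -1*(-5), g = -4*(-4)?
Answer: 20461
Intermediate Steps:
g = 16
u = 5
U = 276 (U = -12*(-23) = 276)
(u + 2*g) + 74*U = (5 + 2*16) + 74*276 = (5 + 32) + 20424 = 37 + 20424 = 20461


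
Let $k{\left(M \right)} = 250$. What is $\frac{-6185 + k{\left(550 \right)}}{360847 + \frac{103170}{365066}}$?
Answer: $- \frac{57017545}{3466659844} \approx -0.016447$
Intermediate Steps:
$\frac{-6185 + k{\left(550 \right)}}{360847 + \frac{103170}{365066}} = \frac{-6185 + 250}{360847 + \frac{103170}{365066}} = - \frac{5935}{360847 + 103170 \cdot \frac{1}{365066}} = - \frac{5935}{360847 + \frac{2715}{9607}} = - \frac{5935}{\frac{3466659844}{9607}} = \left(-5935\right) \frac{9607}{3466659844} = - \frac{57017545}{3466659844}$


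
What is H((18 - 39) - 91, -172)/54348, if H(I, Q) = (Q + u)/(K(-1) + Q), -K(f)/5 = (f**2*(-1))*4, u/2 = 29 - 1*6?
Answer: 3/196688 ≈ 1.5253e-5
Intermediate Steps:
u = 46 (u = 2*(29 - 1*6) = 2*(29 - 6) = 2*23 = 46)
K(f) = 20*f**2 (K(f) = -5*f**2*(-1)*4 = -5*(-f**2)*4 = -(-20)*f**2 = 20*f**2)
H(I, Q) = (46 + Q)/(20 + Q) (H(I, Q) = (Q + 46)/(20*(-1)**2 + Q) = (46 + Q)/(20*1 + Q) = (46 + Q)/(20 + Q))
H((18 - 39) - 91, -172)/54348 = ((46 - 172)/(20 - 172))/54348 = (-126/(-152))*(1/54348) = -1/152*(-126)*(1/54348) = (63/76)*(1/54348) = 3/196688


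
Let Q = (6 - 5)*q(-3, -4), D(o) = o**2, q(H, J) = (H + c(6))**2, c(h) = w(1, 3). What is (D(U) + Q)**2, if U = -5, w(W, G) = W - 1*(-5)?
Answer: 1156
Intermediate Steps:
w(W, G) = 5 + W (w(W, G) = W + 5 = 5 + W)
c(h) = 6 (c(h) = 5 + 1 = 6)
q(H, J) = (6 + H)**2 (q(H, J) = (H + 6)**2 = (6 + H)**2)
Q = 9 (Q = (6 - 5)*(6 - 3)**2 = 1*3**2 = 1*9 = 9)
(D(U) + Q)**2 = ((-5)**2 + 9)**2 = (25 + 9)**2 = 34**2 = 1156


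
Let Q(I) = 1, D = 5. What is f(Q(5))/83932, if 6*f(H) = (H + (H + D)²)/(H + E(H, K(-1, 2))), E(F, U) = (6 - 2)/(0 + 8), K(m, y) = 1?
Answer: 37/755388 ≈ 4.8981e-5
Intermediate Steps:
E(F, U) = ½ (E(F, U) = 4/8 = 4*(⅛) = ½)
f(H) = (H + (5 + H)²)/(6*(½ + H)) (f(H) = ((H + (H + 5)²)/(H + ½))/6 = ((H + (5 + H)²)/(½ + H))/6 = (H + (5 + H)²)/(6*(½ + H)))
f(Q(5))/83932 = ((1 + (5 + 1)²)/(3*(1 + 2*1)))/83932 = ((1 + 6²)/(3*(1 + 2)))*(1/83932) = ((⅓)*(1 + 36)/3)*(1/83932) = ((⅓)*(⅓)*37)*(1/83932) = (37/9)*(1/83932) = 37/755388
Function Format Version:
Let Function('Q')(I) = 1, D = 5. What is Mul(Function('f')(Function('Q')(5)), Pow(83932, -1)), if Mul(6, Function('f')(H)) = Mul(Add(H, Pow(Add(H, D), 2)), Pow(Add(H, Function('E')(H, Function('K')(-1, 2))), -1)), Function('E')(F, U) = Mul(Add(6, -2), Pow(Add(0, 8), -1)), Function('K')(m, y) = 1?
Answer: Rational(37, 755388) ≈ 4.8981e-5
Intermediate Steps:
Function('E')(F, U) = Rational(1, 2) (Function('E')(F, U) = Mul(4, Pow(8, -1)) = Mul(4, Rational(1, 8)) = Rational(1, 2))
Function('f')(H) = Mul(Rational(1, 6), Pow(Add(Rational(1, 2), H), -1), Add(H, Pow(Add(5, H), 2))) (Function('f')(H) = Mul(Rational(1, 6), Mul(Add(H, Pow(Add(H, 5), 2)), Pow(Add(H, Rational(1, 2)), -1))) = Mul(Rational(1, 6), Mul(Add(H, Pow(Add(5, H), 2)), Pow(Add(Rational(1, 2), H), -1))) = Mul(Rational(1, 6), Mul(Pow(Add(Rational(1, 2), H), -1), Add(H, Pow(Add(5, H), 2)))) = Mul(Rational(1, 6), Pow(Add(Rational(1, 2), H), -1), Add(H, Pow(Add(5, H), 2))))
Mul(Function('f')(Function('Q')(5)), Pow(83932, -1)) = Mul(Mul(Rational(1, 3), Pow(Add(1, Mul(2, 1)), -1), Add(1, Pow(Add(5, 1), 2))), Pow(83932, -1)) = Mul(Mul(Rational(1, 3), Pow(Add(1, 2), -1), Add(1, Pow(6, 2))), Rational(1, 83932)) = Mul(Mul(Rational(1, 3), Pow(3, -1), Add(1, 36)), Rational(1, 83932)) = Mul(Mul(Rational(1, 3), Rational(1, 3), 37), Rational(1, 83932)) = Mul(Rational(37, 9), Rational(1, 83932)) = Rational(37, 755388)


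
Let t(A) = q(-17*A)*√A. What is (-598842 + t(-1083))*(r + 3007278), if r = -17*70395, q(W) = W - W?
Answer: -1084241168046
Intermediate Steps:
q(W) = 0
r = -1196715
t(A) = 0 (t(A) = 0*√A = 0)
(-598842 + t(-1083))*(r + 3007278) = (-598842 + 0)*(-1196715 + 3007278) = -598842*1810563 = -1084241168046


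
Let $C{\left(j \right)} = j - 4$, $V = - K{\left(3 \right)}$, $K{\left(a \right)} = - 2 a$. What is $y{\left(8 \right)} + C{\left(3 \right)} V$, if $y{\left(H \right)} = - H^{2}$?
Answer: $-70$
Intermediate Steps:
$V = 6$ ($V = - \left(-2\right) 3 = \left(-1\right) \left(-6\right) = 6$)
$C{\left(j \right)} = -4 + j$ ($C{\left(j \right)} = j - 4 = -4 + j$)
$y{\left(8 \right)} + C{\left(3 \right)} V = - 8^{2} + \left(-4 + 3\right) 6 = \left(-1\right) 64 - 6 = -64 - 6 = -70$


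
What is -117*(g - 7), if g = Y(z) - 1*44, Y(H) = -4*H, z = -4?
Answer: 4095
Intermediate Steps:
g = -28 (g = -4*(-4) - 1*44 = 16 - 44 = -28)
-117*(g - 7) = -117*(-28 - 7) = -117*(-35) = 4095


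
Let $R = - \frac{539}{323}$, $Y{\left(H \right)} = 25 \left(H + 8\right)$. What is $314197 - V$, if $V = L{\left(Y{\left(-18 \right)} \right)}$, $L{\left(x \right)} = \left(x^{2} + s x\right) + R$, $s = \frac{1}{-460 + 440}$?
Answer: $\frac{162589265}{646} \approx 2.5169 \cdot 10^{5}$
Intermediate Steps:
$s = - \frac{1}{20}$ ($s = \frac{1}{-20} = - \frac{1}{20} \approx -0.05$)
$Y{\left(H \right)} = 200 + 25 H$ ($Y{\left(H \right)} = 25 \left(8 + H\right) = 200 + 25 H$)
$R = - \frac{539}{323}$ ($R = \left(-539\right) \frac{1}{323} = - \frac{539}{323} \approx -1.6687$)
$L{\left(x \right)} = - \frac{539}{323} + x^{2} - \frac{x}{20}$ ($L{\left(x \right)} = \left(x^{2} - \frac{x}{20}\right) - \frac{539}{323} = - \frac{539}{323} + x^{2} - \frac{x}{20}$)
$V = \frac{40381997}{646}$ ($V = - \frac{539}{323} + \left(200 + 25 \left(-18\right)\right)^{2} - \frac{200 + 25 \left(-18\right)}{20} = - \frac{539}{323} + \left(200 - 450\right)^{2} - \frac{200 - 450}{20} = - \frac{539}{323} + \left(-250\right)^{2} - - \frac{25}{2} = - \frac{539}{323} + 62500 + \frac{25}{2} = \frac{40381997}{646} \approx 62511.0$)
$314197 - V = 314197 - \frac{40381997}{646} = \frac{162589265}{646}$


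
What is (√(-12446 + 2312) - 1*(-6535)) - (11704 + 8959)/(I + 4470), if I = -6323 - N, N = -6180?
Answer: 28256282/4327 + 3*I*√1126 ≈ 6530.2 + 100.67*I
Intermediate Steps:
I = -143 (I = -6323 - 1*(-6180) = -6323 + 6180 = -143)
(√(-12446 + 2312) - 1*(-6535)) - (11704 + 8959)/(I + 4470) = (√(-12446 + 2312) - 1*(-6535)) - (11704 + 8959)/(-143 + 4470) = (√(-10134) + 6535) - 20663/4327 = (3*I*√1126 + 6535) - 20663/4327 = (6535 + 3*I*√1126) - 1*20663/4327 = (6535 + 3*I*√1126) - 20663/4327 = 28256282/4327 + 3*I*√1126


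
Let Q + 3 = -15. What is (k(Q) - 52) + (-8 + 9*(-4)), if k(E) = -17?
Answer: -113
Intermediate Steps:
Q = -18 (Q = -3 - 15 = -18)
(k(Q) - 52) + (-8 + 9*(-4)) = (-17 - 52) + (-8 + 9*(-4)) = -69 + (-8 - 36) = -69 - 44 = -113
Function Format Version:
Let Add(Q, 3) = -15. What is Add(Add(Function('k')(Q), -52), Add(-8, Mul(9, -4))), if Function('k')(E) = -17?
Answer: -113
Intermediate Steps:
Q = -18 (Q = Add(-3, -15) = -18)
Add(Add(Function('k')(Q), -52), Add(-8, Mul(9, -4))) = Add(Add(-17, -52), Add(-8, Mul(9, -4))) = Add(-69, Add(-8, -36)) = Add(-69, -44) = -113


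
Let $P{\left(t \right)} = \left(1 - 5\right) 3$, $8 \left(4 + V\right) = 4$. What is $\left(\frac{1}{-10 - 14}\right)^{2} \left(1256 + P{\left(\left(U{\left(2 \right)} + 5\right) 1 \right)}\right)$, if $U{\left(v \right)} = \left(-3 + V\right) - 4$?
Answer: $\frac{311}{144} \approx 2.1597$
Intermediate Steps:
$V = - \frac{7}{2}$ ($V = -4 + \frac{1}{8} \cdot 4 = -4 + \frac{1}{2} = - \frac{7}{2} \approx -3.5$)
$U{\left(v \right)} = - \frac{21}{2}$ ($U{\left(v \right)} = \left(-3 - \frac{7}{2}\right) - 4 = - \frac{13}{2} - 4 = - \frac{21}{2}$)
$P{\left(t \right)} = -12$ ($P{\left(t \right)} = \left(-4\right) 3 = -12$)
$\left(\frac{1}{-10 - 14}\right)^{2} \left(1256 + P{\left(\left(U{\left(2 \right)} + 5\right) 1 \right)}\right) = \left(\frac{1}{-10 - 14}\right)^{2} \left(1256 - 12\right) = \left(\frac{1}{-24}\right)^{2} \cdot 1244 = \left(- \frac{1}{24}\right)^{2} \cdot 1244 = \frac{1}{576} \cdot 1244 = \frac{311}{144}$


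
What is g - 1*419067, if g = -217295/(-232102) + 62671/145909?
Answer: -1091690822009193/2605059286 ≈ -4.1907e+5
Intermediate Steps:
g = 3557796969/2605059286 (g = -217295*(-1/232102) + 62671*(1/145909) = 16715/17854 + 62671/145909 = 3557796969/2605059286 ≈ 1.3657)
g - 1*419067 = 3557796969/2605059286 - 1*419067 = 3557796969/2605059286 - 419067 = -1091690822009193/2605059286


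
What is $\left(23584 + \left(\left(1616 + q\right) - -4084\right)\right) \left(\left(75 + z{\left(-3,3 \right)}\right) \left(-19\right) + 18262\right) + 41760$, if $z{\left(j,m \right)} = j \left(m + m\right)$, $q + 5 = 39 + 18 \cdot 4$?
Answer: $504932570$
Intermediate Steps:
$q = 106$ ($q = -5 + \left(39 + 18 \cdot 4\right) = -5 + \left(39 + 72\right) = -5 + 111 = 106$)
$z{\left(j,m \right)} = 2 j m$ ($z{\left(j,m \right)} = j 2 m = 2 j m$)
$\left(23584 + \left(\left(1616 + q\right) - -4084\right)\right) \left(\left(75 + z{\left(-3,3 \right)}\right) \left(-19\right) + 18262\right) + 41760 = \left(23584 + \left(\left(1616 + 106\right) - -4084\right)\right) \left(\left(75 + 2 \left(-3\right) 3\right) \left(-19\right) + 18262\right) + 41760 = \left(23584 + \left(1722 + 4084\right)\right) \left(\left(75 - 18\right) \left(-19\right) + 18262\right) + 41760 = \left(23584 + 5806\right) \left(57 \left(-19\right) + 18262\right) + 41760 = 29390 \left(-1083 + 18262\right) + 41760 = 29390 \cdot 17179 + 41760 = 504890810 + 41760 = 504932570$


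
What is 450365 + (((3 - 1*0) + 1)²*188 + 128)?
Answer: 453501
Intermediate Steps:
450365 + (((3 - 1*0) + 1)²*188 + 128) = 450365 + (((3 + 0) + 1)²*188 + 128) = 450365 + ((3 + 1)²*188 + 128) = 450365 + (4²*188 + 128) = 450365 + (16*188 + 128) = 450365 + (3008 + 128) = 450365 + 3136 = 453501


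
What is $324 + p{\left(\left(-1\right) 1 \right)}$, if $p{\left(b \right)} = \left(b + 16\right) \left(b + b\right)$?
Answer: $294$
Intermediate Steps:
$p{\left(b \right)} = 2 b \left(16 + b\right)$ ($p{\left(b \right)} = \left(16 + b\right) 2 b = 2 b \left(16 + b\right)$)
$324 + p{\left(\left(-1\right) 1 \right)} = 324 + 2 \left(\left(-1\right) 1\right) \left(16 - 1\right) = 324 + 2 \left(-1\right) \left(16 - 1\right) = 324 + 2 \left(-1\right) 15 = 324 - 30 = 294$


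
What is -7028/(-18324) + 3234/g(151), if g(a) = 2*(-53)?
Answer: -7314356/242793 ≈ -30.126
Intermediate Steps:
g(a) = -106
-7028/(-18324) + 3234/g(151) = -7028/(-18324) + 3234/(-106) = -7028*(-1/18324) + 3234*(-1/106) = 1757/4581 - 1617/53 = -7314356/242793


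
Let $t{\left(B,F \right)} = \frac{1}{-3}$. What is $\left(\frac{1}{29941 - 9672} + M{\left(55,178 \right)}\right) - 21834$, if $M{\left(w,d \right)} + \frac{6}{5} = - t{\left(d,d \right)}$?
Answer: $- \frac{6638563672}{304035} \approx -21835.0$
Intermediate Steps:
$t{\left(B,F \right)} = - \frac{1}{3}$
$M{\left(w,d \right)} = - \frac{13}{15}$ ($M{\left(w,d \right)} = - \frac{6}{5} - - \frac{1}{3} = - \frac{6}{5} + \frac{1}{3} = - \frac{13}{15}$)
$\left(\frac{1}{29941 - 9672} + M{\left(55,178 \right)}\right) - 21834 = \left(\frac{1}{29941 - 9672} - \frac{13}{15}\right) - 21834 = \left(\frac{1}{20269} - \frac{13}{15}\right) - 21834 = - \frac{263482}{304035} - 21834 = - \frac{6638563672}{304035}$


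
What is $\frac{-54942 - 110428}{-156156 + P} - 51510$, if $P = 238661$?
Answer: $- \frac{849999584}{16501} \approx -51512.0$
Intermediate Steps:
$\frac{-54942 - 110428}{-156156 + P} - 51510 = \frac{-54942 - 110428}{-156156 + 238661} - 51510 = - \frac{165370}{82505} - 51510 = \left(-165370\right) \frac{1}{82505} - 51510 = - \frac{33074}{16501} - 51510 = - \frac{849999584}{16501}$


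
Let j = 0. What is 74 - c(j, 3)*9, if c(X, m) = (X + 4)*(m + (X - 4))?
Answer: 110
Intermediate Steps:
c(X, m) = (4 + X)*(-4 + X + m) (c(X, m) = (4 + X)*(m + (-4 + X)) = (4 + X)*(-4 + X + m))
74 - c(j, 3)*9 = 74 - (-16 + 0² + 4*3 + 0*3)*9 = 74 - (-16 + 0 + 12 + 0)*9 = 74 - (-4)*9 = 74 - 1*(-36) = 74 + 36 = 110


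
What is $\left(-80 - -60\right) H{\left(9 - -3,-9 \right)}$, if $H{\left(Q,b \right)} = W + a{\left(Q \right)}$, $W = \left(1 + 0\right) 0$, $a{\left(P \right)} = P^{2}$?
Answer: $-2880$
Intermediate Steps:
$W = 0$ ($W = 1 \cdot 0 = 0$)
$H{\left(Q,b \right)} = Q^{2}$ ($H{\left(Q,b \right)} = 0 + Q^{2} = Q^{2}$)
$\left(-80 - -60\right) H{\left(9 - -3,-9 \right)} = \left(-80 - -60\right) \left(9 - -3\right)^{2} = \left(-80 + 60\right) \left(9 + 3\right)^{2} = - 20 \cdot 12^{2} = \left(-20\right) 144 = -2880$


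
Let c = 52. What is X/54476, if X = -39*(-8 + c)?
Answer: -429/13619 ≈ -0.031500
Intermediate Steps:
X = -1716 (X = -39*(-8 + 52) = -39*44 = -1716)
X/54476 = -1716/54476 = -1716*1/54476 = -429/13619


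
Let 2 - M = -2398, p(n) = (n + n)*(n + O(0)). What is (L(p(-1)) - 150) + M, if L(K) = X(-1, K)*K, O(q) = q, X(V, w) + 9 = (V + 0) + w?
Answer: 2234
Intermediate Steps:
X(V, w) = -9 + V + w (X(V, w) = -9 + ((V + 0) + w) = -9 + (V + w) = -9 + V + w)
p(n) = 2*n² (p(n) = (n + n)*(n + 0) = (2*n)*n = 2*n²)
L(K) = K*(-10 + K) (L(K) = (-9 - 1 + K)*K = (-10 + K)*K = K*(-10 + K))
M = 2400 (M = 2 - 1*(-2398) = 2 + 2398 = 2400)
(L(p(-1)) - 150) + M = ((2*(-1)²)*(-10 + 2*(-1)²) - 150) + 2400 = ((2*1)*(-10 + 2*1) - 150) + 2400 = (2*(-10 + 2) - 150) + 2400 = (2*(-8) - 150) + 2400 = (-16 - 150) + 2400 = -166 + 2400 = 2234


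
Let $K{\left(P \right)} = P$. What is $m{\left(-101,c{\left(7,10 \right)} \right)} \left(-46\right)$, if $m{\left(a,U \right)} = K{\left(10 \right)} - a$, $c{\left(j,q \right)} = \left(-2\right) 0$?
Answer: $-5106$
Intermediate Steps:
$c{\left(j,q \right)} = 0$
$m{\left(a,U \right)} = 10 - a$
$m{\left(-101,c{\left(7,10 \right)} \right)} \left(-46\right) = \left(10 - -101\right) \left(-46\right) = \left(10 + 101\right) \left(-46\right) = 111 \left(-46\right) = -5106$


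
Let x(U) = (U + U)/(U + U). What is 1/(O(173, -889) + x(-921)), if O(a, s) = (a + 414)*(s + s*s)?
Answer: 1/463396585 ≈ 2.1580e-9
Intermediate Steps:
x(U) = 1 (x(U) = (2*U)/((2*U)) = (2*U)*(1/(2*U)) = 1)
O(a, s) = (414 + a)*(s + s²)
1/(O(173, -889) + x(-921)) = 1/(-889*(414 + 173 + 414*(-889) + 173*(-889)) + 1) = 1/(-889*(414 + 173 - 368046 - 153797) + 1) = 1/(-889*(-521256) + 1) = 1/(463396584 + 1) = 1/463396585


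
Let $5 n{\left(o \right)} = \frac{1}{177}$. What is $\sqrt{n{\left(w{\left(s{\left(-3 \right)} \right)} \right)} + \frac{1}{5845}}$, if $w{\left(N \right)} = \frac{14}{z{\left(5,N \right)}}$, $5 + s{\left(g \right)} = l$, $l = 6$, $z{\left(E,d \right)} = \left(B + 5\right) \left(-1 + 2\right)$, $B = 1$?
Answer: $\frac{\sqrt{1392524490}}{1034565} \approx 0.03607$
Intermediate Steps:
$z{\left(E,d \right)} = 6$ ($z{\left(E,d \right)} = \left(1 + 5\right) \left(-1 + 2\right) = 6 \cdot 1 = 6$)
$s{\left(g \right)} = 1$ ($s{\left(g \right)} = -5 + 6 = 1$)
$w{\left(N \right)} = \frac{7}{3}$ ($w{\left(N \right)} = \frac{14}{6} = 14 \cdot \frac{1}{6} = \frac{7}{3}$)
$n{\left(o \right)} = \frac{1}{885}$ ($n{\left(o \right)} = \frac{1}{5 \cdot 177} = \frac{1}{5} \cdot \frac{1}{177} = \frac{1}{885}$)
$\sqrt{n{\left(w{\left(s{\left(-3 \right)} \right)} \right)} + \frac{1}{5845}} = \sqrt{\frac{1}{885} + \frac{1}{5845}} = \sqrt{\frac{1346}{1034565}} = \frac{\sqrt{1392524490}}{1034565}$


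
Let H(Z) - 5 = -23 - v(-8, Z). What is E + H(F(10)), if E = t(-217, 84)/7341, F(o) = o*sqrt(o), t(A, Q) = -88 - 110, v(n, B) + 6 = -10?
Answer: -4960/2447 ≈ -2.0270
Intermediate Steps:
v(n, B) = -16 (v(n, B) = -6 - 10 = -16)
t(A, Q) = -198
F(o) = o**(3/2)
H(Z) = -2 (H(Z) = 5 + (-23 - 1*(-16)) = 5 + (-23 + 16) = 5 - 7 = -2)
E = -66/2447 (E = -198/7341 = -198*1/7341 = -66/2447 ≈ -0.026972)
E + H(F(10)) = -66/2447 - 2 = -4960/2447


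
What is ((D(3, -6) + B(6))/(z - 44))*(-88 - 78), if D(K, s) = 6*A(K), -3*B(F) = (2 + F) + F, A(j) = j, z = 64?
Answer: -332/3 ≈ -110.67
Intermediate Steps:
B(F) = -⅔ - 2*F/3 (B(F) = -((2 + F) + F)/3 = -(2 + 2*F)/3 = -⅔ - 2*F/3)
D(K, s) = 6*K
((D(3, -6) + B(6))/(z - 44))*(-88 - 78) = ((6*3 + (-⅔ - ⅔*6))/(64 - 44))*(-88 - 78) = ((18 + (-⅔ - 4))/20)*(-166) = ((18 - 14/3)*(1/20))*(-166) = ((40/3)*(1/20))*(-166) = (⅔)*(-166) = -332/3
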